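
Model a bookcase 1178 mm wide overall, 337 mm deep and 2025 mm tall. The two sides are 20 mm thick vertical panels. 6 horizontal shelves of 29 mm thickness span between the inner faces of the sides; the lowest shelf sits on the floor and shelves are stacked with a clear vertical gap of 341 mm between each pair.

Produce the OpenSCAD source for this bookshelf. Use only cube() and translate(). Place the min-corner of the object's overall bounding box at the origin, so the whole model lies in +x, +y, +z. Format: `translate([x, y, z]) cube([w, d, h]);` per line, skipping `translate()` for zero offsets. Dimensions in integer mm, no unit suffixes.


cube([20, 337, 2025]);
translate([1158, 0, 0]) cube([20, 337, 2025]);
translate([20, 0, 0]) cube([1138, 337, 29]);
translate([20, 0, 370]) cube([1138, 337, 29]);
translate([20, 0, 740]) cube([1138, 337, 29]);
translate([20, 0, 1110]) cube([1138, 337, 29]);
translate([20, 0, 1480]) cube([1138, 337, 29]);
translate([20, 0, 1850]) cube([1138, 337, 29]);


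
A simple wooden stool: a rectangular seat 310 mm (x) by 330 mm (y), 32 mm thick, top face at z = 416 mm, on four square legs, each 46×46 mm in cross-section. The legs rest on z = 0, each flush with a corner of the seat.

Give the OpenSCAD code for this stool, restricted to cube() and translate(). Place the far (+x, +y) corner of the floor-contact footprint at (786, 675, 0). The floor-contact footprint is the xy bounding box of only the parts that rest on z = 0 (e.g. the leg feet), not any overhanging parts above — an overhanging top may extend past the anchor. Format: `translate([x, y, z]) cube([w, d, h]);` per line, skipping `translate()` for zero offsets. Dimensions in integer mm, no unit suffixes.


// leg_h = 416 - 32 = 384
translate([476, 345, 384]) cube([310, 330, 32]);
translate([476, 345, 0]) cube([46, 46, 384]);
translate([740, 345, 0]) cube([46, 46, 384]);
translate([476, 629, 0]) cube([46, 46, 384]);
translate([740, 629, 0]) cube([46, 46, 384]);


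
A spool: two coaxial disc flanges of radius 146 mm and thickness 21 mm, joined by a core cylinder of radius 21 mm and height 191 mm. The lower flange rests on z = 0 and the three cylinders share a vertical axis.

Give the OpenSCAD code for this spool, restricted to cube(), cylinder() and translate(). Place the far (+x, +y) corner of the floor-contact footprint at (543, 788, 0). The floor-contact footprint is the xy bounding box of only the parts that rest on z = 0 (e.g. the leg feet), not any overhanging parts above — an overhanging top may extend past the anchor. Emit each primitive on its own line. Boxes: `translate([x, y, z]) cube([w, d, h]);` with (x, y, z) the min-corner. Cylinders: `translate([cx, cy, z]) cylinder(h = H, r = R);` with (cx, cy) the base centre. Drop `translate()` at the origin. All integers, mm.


translate([397, 642, 0]) cylinder(h = 21, r = 146);
translate([397, 642, 21]) cylinder(h = 191, r = 21);
translate([397, 642, 212]) cylinder(h = 21, r = 146);


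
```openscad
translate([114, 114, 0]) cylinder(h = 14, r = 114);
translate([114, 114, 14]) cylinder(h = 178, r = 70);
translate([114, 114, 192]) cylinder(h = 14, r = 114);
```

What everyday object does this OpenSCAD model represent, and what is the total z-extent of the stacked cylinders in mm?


A spool. The overall height is 206 mm.

Three coaxial cylinders, large–small–large — a spool. Two 14 mm flanges and a 178 mm core give 14 + 178 + 14 = 206 mm.


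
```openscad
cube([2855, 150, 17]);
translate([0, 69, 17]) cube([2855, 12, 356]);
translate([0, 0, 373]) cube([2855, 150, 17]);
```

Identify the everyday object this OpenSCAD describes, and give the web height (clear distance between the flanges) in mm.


An I-beam. The web height is 356 mm.

Two wide flanges with a thin centred web — an I-beam. Overall 390 mm minus two 17 mm flanges gives a web of 390 − 2·17 = 356 mm.


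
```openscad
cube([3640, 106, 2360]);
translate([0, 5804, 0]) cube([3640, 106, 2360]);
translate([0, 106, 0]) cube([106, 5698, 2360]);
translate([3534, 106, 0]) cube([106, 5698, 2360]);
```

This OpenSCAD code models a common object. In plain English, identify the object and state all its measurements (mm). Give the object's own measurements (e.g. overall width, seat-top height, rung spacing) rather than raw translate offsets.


The wall frame of a small rectangular building: four walls, each 2360 mm tall and 106 mm thick, enclosing a footprint 3640 mm (x) by 5910 mm (y) outside-to-outside, with no floor or roof. The front and back walls (the −y and +y sides) span the full width; the two side walls fit between them.


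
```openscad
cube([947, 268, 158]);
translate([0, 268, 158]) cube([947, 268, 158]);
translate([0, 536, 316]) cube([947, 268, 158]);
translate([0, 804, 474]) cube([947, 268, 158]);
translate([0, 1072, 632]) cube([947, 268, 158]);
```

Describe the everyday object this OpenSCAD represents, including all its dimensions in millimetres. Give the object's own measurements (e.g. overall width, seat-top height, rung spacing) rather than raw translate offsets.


A straight staircase of 5 solid steps. Each step is 947 mm wide (x), 268 mm deep (y, the going) and 158 mm tall (the rise). The first step rests on the floor; each subsequent step sits one going further in +y and one rise higher in +z, directly behind and above the previous step with no overlap.


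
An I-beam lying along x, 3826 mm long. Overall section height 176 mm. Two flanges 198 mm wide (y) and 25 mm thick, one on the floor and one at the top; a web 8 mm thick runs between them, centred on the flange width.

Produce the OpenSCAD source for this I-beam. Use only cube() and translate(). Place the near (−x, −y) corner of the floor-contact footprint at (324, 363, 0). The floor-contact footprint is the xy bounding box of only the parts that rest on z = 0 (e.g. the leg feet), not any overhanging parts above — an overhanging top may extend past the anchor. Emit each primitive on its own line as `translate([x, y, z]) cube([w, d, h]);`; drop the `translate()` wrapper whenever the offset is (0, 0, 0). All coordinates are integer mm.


translate([324, 363, 0]) cube([3826, 198, 25]);
translate([324, 458, 25]) cube([3826, 8, 126]);
translate([324, 363, 151]) cube([3826, 198, 25]);


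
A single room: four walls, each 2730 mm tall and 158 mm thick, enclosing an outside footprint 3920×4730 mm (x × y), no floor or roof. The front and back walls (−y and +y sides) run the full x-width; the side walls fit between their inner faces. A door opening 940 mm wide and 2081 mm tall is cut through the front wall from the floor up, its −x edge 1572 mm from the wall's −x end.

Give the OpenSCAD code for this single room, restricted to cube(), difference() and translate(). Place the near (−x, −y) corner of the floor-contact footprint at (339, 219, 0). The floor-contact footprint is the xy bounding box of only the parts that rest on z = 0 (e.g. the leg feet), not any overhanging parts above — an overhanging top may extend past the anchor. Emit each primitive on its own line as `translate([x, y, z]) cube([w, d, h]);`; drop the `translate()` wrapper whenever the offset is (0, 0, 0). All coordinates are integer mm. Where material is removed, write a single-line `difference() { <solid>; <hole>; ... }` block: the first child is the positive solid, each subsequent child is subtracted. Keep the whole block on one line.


difference() { translate([339, 219, 0]) cube([3920, 158, 2730]); translate([1911, 219, 0]) cube([940, 158, 2081]); }
translate([339, 4791, 0]) cube([3920, 158, 2730]);
translate([339, 377, 0]) cube([158, 4414, 2730]);
translate([4101, 377, 0]) cube([158, 4414, 2730]);


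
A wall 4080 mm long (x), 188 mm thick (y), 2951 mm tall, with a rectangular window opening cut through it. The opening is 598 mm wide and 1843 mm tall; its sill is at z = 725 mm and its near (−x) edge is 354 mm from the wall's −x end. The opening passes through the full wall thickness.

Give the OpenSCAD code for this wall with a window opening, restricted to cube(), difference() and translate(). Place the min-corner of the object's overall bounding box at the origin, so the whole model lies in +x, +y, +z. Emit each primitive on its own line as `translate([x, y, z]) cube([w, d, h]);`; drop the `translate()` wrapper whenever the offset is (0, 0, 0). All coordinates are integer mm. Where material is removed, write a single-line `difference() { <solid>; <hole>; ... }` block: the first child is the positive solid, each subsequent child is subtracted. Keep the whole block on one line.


difference() { cube([4080, 188, 2951]); translate([354, 0, 725]) cube([598, 188, 1843]); }


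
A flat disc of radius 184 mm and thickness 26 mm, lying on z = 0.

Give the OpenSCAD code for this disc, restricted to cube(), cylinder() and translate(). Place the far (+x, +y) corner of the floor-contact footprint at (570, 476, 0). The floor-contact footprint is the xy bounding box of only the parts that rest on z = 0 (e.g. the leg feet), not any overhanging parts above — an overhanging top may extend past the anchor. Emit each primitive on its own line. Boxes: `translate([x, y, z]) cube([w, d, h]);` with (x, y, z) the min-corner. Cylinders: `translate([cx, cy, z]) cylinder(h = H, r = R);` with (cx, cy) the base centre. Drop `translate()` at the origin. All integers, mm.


translate([386, 292, 0]) cylinder(h = 26, r = 184);


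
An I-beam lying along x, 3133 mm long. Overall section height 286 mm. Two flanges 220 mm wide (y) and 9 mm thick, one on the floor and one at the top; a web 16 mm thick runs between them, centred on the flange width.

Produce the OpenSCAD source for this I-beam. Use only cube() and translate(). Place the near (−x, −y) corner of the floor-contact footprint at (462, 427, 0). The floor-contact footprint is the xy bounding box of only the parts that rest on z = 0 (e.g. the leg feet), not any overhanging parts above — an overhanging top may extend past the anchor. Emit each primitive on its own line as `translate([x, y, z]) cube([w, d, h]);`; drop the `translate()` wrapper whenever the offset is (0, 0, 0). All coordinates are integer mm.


translate([462, 427, 0]) cube([3133, 220, 9]);
translate([462, 529, 9]) cube([3133, 16, 268]);
translate([462, 427, 277]) cube([3133, 220, 9]);


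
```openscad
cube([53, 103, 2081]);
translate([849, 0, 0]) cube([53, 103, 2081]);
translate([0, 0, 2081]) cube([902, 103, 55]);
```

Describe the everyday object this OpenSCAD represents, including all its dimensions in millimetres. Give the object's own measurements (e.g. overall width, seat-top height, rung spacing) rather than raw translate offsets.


A door frame. The clear opening is 796 mm wide and 2081 mm high. Two 53 mm wide jambs, 103 mm deep, stand either side of the opening from the floor to the top of the opening. A 55 mm thick head sits across the top of both jambs, spanning the full outside width of the frame.


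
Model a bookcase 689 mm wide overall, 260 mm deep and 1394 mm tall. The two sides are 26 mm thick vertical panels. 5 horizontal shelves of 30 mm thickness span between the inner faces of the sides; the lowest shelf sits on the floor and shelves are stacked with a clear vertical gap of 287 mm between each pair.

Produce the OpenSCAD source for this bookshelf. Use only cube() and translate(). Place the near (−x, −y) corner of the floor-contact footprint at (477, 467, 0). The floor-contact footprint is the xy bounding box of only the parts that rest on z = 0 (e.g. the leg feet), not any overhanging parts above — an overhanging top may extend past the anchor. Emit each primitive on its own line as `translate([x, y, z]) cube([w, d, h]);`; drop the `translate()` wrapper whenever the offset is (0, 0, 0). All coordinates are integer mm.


translate([477, 467, 0]) cube([26, 260, 1394]);
translate([1140, 467, 0]) cube([26, 260, 1394]);
translate([503, 467, 0]) cube([637, 260, 30]);
translate([503, 467, 317]) cube([637, 260, 30]);
translate([503, 467, 634]) cube([637, 260, 30]);
translate([503, 467, 951]) cube([637, 260, 30]);
translate([503, 467, 1268]) cube([637, 260, 30]);


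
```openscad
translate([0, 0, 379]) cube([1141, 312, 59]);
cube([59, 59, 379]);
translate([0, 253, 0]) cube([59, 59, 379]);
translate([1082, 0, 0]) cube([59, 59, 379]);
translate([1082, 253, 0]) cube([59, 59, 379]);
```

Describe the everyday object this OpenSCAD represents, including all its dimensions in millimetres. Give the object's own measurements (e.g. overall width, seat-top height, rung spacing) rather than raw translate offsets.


A long wooden bench with a 1141 mm (x) × 312 mm (y) seat, 59 mm thick, its top surface 438 mm above the floor. Four 59 mm square legs at the seat corners, flush with the edges, run from z = 0 to the seat underside.


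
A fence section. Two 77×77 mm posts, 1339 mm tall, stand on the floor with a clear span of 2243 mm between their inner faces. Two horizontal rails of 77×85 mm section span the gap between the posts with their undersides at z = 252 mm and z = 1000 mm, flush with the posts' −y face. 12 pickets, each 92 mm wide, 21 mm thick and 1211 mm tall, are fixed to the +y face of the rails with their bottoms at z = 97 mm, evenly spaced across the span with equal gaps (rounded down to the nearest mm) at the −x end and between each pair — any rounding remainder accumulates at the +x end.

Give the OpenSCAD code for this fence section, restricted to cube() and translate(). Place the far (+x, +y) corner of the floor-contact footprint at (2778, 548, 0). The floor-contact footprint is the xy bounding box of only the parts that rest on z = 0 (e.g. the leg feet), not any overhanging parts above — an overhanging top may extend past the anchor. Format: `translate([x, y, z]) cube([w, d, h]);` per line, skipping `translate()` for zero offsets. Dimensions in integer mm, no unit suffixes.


translate([381, 471, 0]) cube([77, 77, 1339]);
translate([2701, 471, 0]) cube([77, 77, 1339]);
translate([458, 471, 252]) cube([2243, 77, 85]);
translate([458, 471, 1000]) cube([2243, 77, 85]);
translate([545, 548, 97]) cube([92, 21, 1211]);
translate([724, 548, 97]) cube([92, 21, 1211]);
translate([903, 548, 97]) cube([92, 21, 1211]);
translate([1082, 548, 97]) cube([92, 21, 1211]);
translate([1261, 548, 97]) cube([92, 21, 1211]);
translate([1440, 548, 97]) cube([92, 21, 1211]);
translate([1619, 548, 97]) cube([92, 21, 1211]);
translate([1798, 548, 97]) cube([92, 21, 1211]);
translate([1977, 548, 97]) cube([92, 21, 1211]);
translate([2156, 548, 97]) cube([92, 21, 1211]);
translate([2335, 548, 97]) cube([92, 21, 1211]);
translate([2514, 548, 97]) cube([92, 21, 1211]);


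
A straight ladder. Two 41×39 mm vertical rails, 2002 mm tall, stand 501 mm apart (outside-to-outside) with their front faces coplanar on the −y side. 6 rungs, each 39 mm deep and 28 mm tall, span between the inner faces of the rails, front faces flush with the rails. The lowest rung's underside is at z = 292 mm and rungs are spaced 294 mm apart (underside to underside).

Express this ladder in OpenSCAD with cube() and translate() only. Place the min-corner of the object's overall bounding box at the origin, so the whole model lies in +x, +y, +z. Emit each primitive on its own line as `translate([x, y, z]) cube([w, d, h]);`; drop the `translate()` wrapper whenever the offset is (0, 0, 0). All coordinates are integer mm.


cube([41, 39, 2002]);
translate([460, 0, 0]) cube([41, 39, 2002]);
translate([41, 0, 292]) cube([419, 39, 28]);
translate([41, 0, 586]) cube([419, 39, 28]);
translate([41, 0, 880]) cube([419, 39, 28]);
translate([41, 0, 1174]) cube([419, 39, 28]);
translate([41, 0, 1468]) cube([419, 39, 28]);
translate([41, 0, 1762]) cube([419, 39, 28]);


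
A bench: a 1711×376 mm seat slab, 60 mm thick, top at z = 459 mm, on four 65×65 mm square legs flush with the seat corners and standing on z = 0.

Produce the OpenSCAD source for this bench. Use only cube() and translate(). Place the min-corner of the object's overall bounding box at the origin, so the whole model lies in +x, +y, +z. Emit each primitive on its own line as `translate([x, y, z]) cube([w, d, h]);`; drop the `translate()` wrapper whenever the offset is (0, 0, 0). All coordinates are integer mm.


translate([0, 0, 399]) cube([1711, 376, 60]);
cube([65, 65, 399]);
translate([0, 311, 0]) cube([65, 65, 399]);
translate([1646, 0, 0]) cube([65, 65, 399]);
translate([1646, 311, 0]) cube([65, 65, 399]);


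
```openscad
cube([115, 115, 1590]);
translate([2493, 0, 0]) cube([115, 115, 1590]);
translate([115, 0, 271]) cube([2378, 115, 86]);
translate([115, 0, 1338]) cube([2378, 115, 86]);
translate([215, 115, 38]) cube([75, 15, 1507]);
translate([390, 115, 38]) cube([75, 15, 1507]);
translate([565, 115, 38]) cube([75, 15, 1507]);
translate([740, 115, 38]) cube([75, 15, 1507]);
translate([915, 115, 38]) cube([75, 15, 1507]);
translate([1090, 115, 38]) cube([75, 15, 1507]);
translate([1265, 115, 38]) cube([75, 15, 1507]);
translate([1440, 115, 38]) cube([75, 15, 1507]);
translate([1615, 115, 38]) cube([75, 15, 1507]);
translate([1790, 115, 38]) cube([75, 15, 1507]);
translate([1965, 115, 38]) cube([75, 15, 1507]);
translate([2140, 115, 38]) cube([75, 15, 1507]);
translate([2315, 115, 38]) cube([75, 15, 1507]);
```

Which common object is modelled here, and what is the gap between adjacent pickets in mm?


A fence section. The picket gap is 100 mm.

Two posts, two rails, 13 pickets — a fence section. Span 2378 mm holds 13 pickets of 75 mm with 14 equal gaps: ⌊(2378 − 13·75) / 14⌋ = 100 mm.


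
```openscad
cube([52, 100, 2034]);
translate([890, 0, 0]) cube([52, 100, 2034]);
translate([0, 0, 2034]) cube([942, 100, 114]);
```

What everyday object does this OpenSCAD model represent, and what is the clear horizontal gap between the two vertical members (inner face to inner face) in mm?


A door frame. The clear opening width is 838 mm.

Two 2034 mm tall posts with a header on top — a door frame. The left jamb is 52 mm wide at x = 0; the right jamb starts at x = 890. The clear opening is 890 − 52 = 838 mm.


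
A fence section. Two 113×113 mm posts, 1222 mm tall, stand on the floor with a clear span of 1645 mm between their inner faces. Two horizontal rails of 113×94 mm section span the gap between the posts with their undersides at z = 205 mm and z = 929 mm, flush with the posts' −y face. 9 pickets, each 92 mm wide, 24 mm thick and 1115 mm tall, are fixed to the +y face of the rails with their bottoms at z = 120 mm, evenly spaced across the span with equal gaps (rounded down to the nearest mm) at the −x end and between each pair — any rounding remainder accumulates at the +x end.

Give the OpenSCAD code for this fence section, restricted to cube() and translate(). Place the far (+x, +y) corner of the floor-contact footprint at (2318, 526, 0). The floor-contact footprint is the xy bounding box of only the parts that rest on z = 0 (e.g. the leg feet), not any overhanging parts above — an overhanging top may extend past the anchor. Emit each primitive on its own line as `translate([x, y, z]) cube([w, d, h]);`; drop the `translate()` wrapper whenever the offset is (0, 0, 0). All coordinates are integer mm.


translate([447, 413, 0]) cube([113, 113, 1222]);
translate([2205, 413, 0]) cube([113, 113, 1222]);
translate([560, 413, 205]) cube([1645, 113, 94]);
translate([560, 413, 929]) cube([1645, 113, 94]);
translate([641, 526, 120]) cube([92, 24, 1115]);
translate([814, 526, 120]) cube([92, 24, 1115]);
translate([987, 526, 120]) cube([92, 24, 1115]);
translate([1160, 526, 120]) cube([92, 24, 1115]);
translate([1333, 526, 120]) cube([92, 24, 1115]);
translate([1506, 526, 120]) cube([92, 24, 1115]);
translate([1679, 526, 120]) cube([92, 24, 1115]);
translate([1852, 526, 120]) cube([92, 24, 1115]);
translate([2025, 526, 120]) cube([92, 24, 1115]);


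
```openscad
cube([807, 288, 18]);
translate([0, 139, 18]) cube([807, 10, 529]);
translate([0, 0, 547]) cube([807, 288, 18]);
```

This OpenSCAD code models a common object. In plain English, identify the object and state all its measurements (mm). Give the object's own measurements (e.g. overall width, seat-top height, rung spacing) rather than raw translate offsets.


An I-beam lying along x, 807 mm long. Overall section height 565 mm. Two flanges 288 mm wide (y) and 18 mm thick, one on the floor and one at the top; a web 10 mm thick runs between them, centred on the flange width.


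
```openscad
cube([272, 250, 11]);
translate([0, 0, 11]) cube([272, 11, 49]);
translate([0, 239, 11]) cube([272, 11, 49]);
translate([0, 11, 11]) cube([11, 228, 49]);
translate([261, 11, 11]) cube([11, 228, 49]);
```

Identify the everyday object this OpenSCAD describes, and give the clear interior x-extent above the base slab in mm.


An open box. The internal width is 250 mm.

A 272×250 base slab with four walls standing on it — an open box. The base is 272 mm wide and the walls are 11 mm thick, so the internal width is 272 − 2 × 11 = 250 mm.


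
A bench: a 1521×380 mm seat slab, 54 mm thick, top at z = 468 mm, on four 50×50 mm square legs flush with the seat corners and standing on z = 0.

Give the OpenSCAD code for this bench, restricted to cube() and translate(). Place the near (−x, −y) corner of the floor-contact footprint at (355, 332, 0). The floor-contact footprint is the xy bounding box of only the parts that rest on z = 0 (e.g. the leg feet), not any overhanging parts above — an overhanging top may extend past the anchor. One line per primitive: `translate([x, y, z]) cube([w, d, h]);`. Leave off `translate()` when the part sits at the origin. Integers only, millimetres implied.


translate([355, 332, 414]) cube([1521, 380, 54]);
translate([355, 332, 0]) cube([50, 50, 414]);
translate([355, 662, 0]) cube([50, 50, 414]);
translate([1826, 332, 0]) cube([50, 50, 414]);
translate([1826, 662, 0]) cube([50, 50, 414]);


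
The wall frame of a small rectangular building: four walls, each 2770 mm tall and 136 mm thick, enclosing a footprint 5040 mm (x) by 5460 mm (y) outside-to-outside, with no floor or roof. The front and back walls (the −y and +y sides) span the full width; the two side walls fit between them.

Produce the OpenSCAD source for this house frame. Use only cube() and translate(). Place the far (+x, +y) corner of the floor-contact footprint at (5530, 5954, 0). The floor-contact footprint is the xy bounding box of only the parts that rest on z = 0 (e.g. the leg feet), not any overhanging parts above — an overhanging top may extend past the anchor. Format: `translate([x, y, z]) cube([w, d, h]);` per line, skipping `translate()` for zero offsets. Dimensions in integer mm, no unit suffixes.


translate([490, 494, 0]) cube([5040, 136, 2770]);
translate([490, 5818, 0]) cube([5040, 136, 2770]);
translate([490, 630, 0]) cube([136, 5188, 2770]);
translate([5394, 630, 0]) cube([136, 5188, 2770]);


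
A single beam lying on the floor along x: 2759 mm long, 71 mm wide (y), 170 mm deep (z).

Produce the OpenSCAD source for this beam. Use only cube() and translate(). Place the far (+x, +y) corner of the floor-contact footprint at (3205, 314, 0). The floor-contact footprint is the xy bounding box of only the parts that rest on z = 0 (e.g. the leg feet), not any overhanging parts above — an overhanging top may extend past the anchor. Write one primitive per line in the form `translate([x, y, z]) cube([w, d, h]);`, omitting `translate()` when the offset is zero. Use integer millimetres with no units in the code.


translate([446, 243, 0]) cube([2759, 71, 170]);


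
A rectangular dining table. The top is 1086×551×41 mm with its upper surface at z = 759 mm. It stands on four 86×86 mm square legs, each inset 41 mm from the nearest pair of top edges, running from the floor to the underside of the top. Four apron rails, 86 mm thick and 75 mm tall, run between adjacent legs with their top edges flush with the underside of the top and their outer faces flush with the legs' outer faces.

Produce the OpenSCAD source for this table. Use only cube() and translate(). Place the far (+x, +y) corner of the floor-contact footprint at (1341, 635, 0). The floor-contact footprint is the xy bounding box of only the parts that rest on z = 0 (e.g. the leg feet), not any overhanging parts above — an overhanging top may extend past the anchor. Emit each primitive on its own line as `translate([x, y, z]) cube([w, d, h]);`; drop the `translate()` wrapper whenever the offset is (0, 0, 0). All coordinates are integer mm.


translate([296, 125, 718]) cube([1086, 551, 41]);
translate([337, 166, 0]) cube([86, 86, 718]);
translate([1255, 166, 0]) cube([86, 86, 718]);
translate([337, 549, 0]) cube([86, 86, 718]);
translate([1255, 549, 0]) cube([86, 86, 718]);
translate([423, 166, 643]) cube([832, 86, 75]);
translate([423, 549, 643]) cube([832, 86, 75]);
translate([337, 252, 643]) cube([86, 297, 75]);
translate([1255, 252, 643]) cube([86, 297, 75]);


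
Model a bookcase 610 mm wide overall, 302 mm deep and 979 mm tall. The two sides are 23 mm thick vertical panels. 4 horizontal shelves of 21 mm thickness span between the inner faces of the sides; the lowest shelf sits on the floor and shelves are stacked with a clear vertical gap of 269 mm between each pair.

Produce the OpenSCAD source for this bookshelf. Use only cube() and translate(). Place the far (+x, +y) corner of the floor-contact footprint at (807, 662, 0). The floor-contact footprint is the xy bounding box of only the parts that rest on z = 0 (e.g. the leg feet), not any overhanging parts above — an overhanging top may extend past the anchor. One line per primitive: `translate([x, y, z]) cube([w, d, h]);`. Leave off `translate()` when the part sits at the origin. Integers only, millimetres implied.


translate([197, 360, 0]) cube([23, 302, 979]);
translate([784, 360, 0]) cube([23, 302, 979]);
translate([220, 360, 0]) cube([564, 302, 21]);
translate([220, 360, 290]) cube([564, 302, 21]);
translate([220, 360, 580]) cube([564, 302, 21]);
translate([220, 360, 870]) cube([564, 302, 21]);


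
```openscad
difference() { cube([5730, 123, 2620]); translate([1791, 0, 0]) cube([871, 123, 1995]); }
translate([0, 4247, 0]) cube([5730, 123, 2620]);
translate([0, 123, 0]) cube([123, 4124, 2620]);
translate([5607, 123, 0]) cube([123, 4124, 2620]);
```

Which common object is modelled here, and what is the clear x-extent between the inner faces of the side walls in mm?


A single room. The interior width is 5484 mm.

Four walls enclosing a rectangle with a door in the front wall — a room. Outside width 5730 minus two 123 mm walls gives 5484 mm.


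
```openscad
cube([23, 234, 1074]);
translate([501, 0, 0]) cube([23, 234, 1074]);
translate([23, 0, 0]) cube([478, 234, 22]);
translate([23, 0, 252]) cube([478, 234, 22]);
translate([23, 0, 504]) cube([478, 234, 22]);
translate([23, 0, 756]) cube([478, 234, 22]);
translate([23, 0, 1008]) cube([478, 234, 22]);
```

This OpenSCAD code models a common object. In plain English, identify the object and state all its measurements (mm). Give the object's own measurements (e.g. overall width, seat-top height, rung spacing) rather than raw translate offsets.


An open bookshelf. Two side panels, each 23 mm thick, 234 mm deep and 1074 mm tall, stand 524 mm apart (outside-to-outside). Between them sit 5 shelves, each 22 mm thick and 234 mm deep, spanning the full gap between the sides. The bottom shelf rests on the floor (its underside at z = 0) and the clear gap between one shelf's top and the next shelf's underside is 230 mm.


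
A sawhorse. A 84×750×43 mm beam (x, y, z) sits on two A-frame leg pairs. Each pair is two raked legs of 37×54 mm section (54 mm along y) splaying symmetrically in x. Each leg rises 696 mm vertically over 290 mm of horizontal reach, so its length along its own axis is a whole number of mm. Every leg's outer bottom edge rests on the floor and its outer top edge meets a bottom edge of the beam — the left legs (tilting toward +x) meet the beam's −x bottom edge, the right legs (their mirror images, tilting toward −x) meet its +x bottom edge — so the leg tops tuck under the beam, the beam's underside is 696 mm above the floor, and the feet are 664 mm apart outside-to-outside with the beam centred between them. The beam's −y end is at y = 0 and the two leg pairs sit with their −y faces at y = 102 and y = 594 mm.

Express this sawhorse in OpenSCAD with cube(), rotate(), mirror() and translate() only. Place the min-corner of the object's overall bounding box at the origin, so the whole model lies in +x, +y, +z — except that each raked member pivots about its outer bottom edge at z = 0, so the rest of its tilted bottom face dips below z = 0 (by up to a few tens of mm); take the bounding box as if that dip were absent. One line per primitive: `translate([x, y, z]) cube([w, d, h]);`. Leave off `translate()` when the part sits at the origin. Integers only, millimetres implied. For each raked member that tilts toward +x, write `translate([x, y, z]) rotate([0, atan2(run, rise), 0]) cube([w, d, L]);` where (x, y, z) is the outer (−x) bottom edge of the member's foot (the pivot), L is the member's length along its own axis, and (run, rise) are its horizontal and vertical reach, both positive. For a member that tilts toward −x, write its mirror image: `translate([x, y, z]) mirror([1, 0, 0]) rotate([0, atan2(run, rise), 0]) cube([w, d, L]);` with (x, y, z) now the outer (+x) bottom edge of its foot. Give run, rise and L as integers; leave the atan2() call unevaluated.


// leg length = √(290² + 696²) = 754
// right-leg outer foot x = 2·290 + 84 = 664
// beam min-corner = (290, 0, 696)
translate([290, 0, 696]) cube([84, 750, 43]);
translate([0, 102, 0]) rotate([0, atan2(290, 696), 0]) cube([37, 54, 754]);
translate([664, 102, 0]) mirror([1, 0, 0]) rotate([0, atan2(290, 696), 0]) cube([37, 54, 754]);
translate([0, 594, 0]) rotate([0, atan2(290, 696), 0]) cube([37, 54, 754]);
translate([664, 594, 0]) mirror([1, 0, 0]) rotate([0, atan2(290, 696), 0]) cube([37, 54, 754]);


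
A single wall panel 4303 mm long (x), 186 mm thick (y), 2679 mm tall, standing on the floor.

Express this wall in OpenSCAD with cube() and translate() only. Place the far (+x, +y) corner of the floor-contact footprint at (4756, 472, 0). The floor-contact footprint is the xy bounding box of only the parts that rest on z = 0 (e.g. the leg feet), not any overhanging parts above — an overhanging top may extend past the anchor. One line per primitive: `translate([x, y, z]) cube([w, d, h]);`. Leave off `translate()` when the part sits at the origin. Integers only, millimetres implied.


translate([453, 286, 0]) cube([4303, 186, 2679]);


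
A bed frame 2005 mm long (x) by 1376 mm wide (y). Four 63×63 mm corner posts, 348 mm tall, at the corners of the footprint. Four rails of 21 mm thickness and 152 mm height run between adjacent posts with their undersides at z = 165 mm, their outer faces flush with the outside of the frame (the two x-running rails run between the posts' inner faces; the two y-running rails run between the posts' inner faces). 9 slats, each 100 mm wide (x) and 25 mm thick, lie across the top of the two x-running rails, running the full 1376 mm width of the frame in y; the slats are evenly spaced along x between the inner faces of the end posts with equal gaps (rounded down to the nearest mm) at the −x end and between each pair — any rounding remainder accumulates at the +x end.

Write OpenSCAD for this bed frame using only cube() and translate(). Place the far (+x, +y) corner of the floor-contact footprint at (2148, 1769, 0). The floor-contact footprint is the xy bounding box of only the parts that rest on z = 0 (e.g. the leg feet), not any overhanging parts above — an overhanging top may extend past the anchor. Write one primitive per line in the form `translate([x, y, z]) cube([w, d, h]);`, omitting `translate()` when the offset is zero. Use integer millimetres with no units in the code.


translate([143, 393, 0]) cube([63, 63, 348]);
translate([143, 1706, 0]) cube([63, 63, 348]);
translate([2085, 393, 0]) cube([63, 63, 348]);
translate([2085, 1706, 0]) cube([63, 63, 348]);
translate([206, 393, 165]) cube([1879, 21, 152]);
translate([206, 1748, 165]) cube([1879, 21, 152]);
translate([143, 456, 165]) cube([21, 1250, 152]);
translate([2127, 456, 165]) cube([21, 1250, 152]);
translate([303, 393, 317]) cube([100, 1376, 25]);
translate([500, 393, 317]) cube([100, 1376, 25]);
translate([697, 393, 317]) cube([100, 1376, 25]);
translate([894, 393, 317]) cube([100, 1376, 25]);
translate([1091, 393, 317]) cube([100, 1376, 25]);
translate([1288, 393, 317]) cube([100, 1376, 25]);
translate([1485, 393, 317]) cube([100, 1376, 25]);
translate([1682, 393, 317]) cube([100, 1376, 25]);
translate([1879, 393, 317]) cube([100, 1376, 25]);


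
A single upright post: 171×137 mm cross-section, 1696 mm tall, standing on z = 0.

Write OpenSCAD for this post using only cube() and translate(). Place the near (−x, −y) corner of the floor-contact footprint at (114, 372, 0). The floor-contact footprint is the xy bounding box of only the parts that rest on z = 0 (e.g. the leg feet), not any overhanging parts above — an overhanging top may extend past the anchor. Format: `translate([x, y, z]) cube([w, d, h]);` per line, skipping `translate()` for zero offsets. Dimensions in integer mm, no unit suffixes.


translate([114, 372, 0]) cube([171, 137, 1696]);


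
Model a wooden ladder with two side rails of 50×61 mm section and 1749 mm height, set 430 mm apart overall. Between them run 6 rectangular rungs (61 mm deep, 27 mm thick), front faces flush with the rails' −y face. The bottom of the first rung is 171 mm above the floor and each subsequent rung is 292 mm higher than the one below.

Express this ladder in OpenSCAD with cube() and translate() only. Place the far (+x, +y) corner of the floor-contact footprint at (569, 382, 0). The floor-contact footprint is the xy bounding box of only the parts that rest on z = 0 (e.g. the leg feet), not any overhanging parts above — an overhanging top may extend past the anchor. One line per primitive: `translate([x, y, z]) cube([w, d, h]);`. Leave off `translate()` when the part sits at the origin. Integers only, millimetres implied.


translate([139, 321, 0]) cube([50, 61, 1749]);
translate([519, 321, 0]) cube([50, 61, 1749]);
translate([189, 321, 171]) cube([330, 61, 27]);
translate([189, 321, 463]) cube([330, 61, 27]);
translate([189, 321, 755]) cube([330, 61, 27]);
translate([189, 321, 1047]) cube([330, 61, 27]);
translate([189, 321, 1339]) cube([330, 61, 27]);
translate([189, 321, 1631]) cube([330, 61, 27]);


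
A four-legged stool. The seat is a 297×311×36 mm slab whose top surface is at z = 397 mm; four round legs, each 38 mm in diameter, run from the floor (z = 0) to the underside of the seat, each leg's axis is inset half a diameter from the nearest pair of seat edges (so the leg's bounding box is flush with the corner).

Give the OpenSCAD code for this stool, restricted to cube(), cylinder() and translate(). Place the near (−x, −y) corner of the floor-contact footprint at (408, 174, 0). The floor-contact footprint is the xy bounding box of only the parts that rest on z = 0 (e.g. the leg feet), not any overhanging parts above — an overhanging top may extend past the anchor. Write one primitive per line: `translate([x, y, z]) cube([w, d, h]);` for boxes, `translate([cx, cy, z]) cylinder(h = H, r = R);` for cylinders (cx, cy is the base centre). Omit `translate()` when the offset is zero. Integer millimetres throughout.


translate([408, 174, 361]) cube([297, 311, 36]);
translate([427, 193, 0]) cylinder(h = 361, r = 19);
translate([686, 193, 0]) cylinder(h = 361, r = 19);
translate([427, 466, 0]) cylinder(h = 361, r = 19);
translate([686, 466, 0]) cylinder(h = 361, r = 19);


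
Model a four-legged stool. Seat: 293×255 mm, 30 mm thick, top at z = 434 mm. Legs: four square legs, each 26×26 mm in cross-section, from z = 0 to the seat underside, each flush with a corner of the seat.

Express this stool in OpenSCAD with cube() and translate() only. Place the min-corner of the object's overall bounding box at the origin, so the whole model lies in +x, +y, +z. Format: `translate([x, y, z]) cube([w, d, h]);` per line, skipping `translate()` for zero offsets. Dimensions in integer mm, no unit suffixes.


translate([0, 0, 404]) cube([293, 255, 30]);
cube([26, 26, 404]);
translate([267, 0, 0]) cube([26, 26, 404]);
translate([0, 229, 0]) cube([26, 26, 404]);
translate([267, 229, 0]) cube([26, 26, 404]);


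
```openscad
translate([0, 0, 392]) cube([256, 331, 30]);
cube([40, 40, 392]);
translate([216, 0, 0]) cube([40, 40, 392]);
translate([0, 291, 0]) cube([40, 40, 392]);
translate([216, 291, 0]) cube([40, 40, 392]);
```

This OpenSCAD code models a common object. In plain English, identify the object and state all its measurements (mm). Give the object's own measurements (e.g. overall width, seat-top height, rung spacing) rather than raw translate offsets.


A simple wooden stool: a rectangular seat 256 mm (x) by 331 mm (y), 30 mm thick, top face at z = 422 mm, on four square legs, each 40×40 mm in cross-section. The legs rest on z = 0, each flush with a corner of the seat.


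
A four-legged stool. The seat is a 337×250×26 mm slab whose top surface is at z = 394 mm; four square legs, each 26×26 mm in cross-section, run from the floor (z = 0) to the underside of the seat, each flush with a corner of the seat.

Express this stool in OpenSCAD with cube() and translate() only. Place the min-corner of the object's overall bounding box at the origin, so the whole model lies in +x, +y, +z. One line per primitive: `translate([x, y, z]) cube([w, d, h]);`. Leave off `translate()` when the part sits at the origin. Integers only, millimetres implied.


// leg_h = 394 - 26 = 368
translate([0, 0, 368]) cube([337, 250, 26]);
cube([26, 26, 368]);
translate([311, 0, 0]) cube([26, 26, 368]);
translate([0, 224, 0]) cube([26, 26, 368]);
translate([311, 224, 0]) cube([26, 26, 368]);


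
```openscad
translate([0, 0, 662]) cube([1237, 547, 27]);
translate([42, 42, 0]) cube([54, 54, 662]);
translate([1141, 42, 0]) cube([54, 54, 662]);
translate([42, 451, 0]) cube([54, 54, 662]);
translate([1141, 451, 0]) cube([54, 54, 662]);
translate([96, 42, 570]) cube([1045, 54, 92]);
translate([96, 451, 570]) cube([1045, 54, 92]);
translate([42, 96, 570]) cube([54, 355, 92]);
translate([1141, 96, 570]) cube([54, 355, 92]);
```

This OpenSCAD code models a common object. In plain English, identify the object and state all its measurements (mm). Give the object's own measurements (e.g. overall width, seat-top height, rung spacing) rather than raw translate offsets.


A rectangular dining table. The top is 1237×547×27 mm with its upper surface at z = 689 mm. It stands on four 54×54 mm square legs, each inset 42 mm from the nearest pair of top edges, running from the floor to the underside of the top. Four apron rails, 54 mm thick and 92 mm tall, run between adjacent legs with their top edges flush with the underside of the top and their outer faces flush with the legs' outer faces.


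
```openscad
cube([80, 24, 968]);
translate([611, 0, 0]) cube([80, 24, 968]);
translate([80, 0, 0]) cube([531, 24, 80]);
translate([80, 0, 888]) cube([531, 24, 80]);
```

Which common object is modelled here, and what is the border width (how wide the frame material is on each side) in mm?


A picture frame. The border width is 80 mm.

Four thin pieces enclosing a rectangular opening — a picture frame. The two full-height stiles are 968 mm tall; the top rail sits at z = 888 and is 80 mm tall, so the border above the opening is 968 − 888 = 80 mm, matching the stile x-width.


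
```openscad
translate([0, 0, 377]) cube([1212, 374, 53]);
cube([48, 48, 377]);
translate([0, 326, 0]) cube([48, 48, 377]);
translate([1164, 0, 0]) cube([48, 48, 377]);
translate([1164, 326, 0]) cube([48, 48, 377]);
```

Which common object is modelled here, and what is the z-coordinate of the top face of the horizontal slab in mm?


A bench. The seat-top height is 430 mm.

A long slab on four corner posts — a bench. The slab sits at z = 377 with thickness 53, so the top is 377 + 53 = 430 mm.
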